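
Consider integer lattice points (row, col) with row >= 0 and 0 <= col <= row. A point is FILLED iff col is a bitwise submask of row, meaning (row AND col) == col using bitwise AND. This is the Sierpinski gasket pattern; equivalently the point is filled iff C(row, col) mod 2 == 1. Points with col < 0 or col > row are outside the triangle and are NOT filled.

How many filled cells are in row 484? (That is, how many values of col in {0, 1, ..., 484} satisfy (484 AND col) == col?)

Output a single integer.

Answer: 32

Derivation:
484 in binary = 111100100
popcount(484) = number of 1-bits in 111100100 = 5
A col c satisfies (484 AND c) == c iff every set bit of c is also set in 484; each of the 5 set bits of 484 can independently be on or off in c.
count = 2^5 = 32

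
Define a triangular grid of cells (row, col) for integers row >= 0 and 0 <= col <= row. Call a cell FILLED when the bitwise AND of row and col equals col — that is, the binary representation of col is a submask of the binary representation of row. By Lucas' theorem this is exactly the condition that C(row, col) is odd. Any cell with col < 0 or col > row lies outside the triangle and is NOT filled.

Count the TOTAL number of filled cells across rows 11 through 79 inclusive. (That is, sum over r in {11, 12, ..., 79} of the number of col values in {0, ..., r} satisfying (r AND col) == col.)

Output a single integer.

r11=1011 pc3: +8 =8
r12=1100 pc2: +4 =12
r13=1101 pc3: +8 =20
r14=1110 pc3: +8 =28
r15=1111 pc4: +16 =44
r16=10000 pc1: +2 =46
r17=10001 pc2: +4 =50
r18=10010 pc2: +4 =54
r19=10011 pc3: +8 =62
r20=10100 pc2: +4 =66
r21=10101 pc3: +8 =74
r22=10110 pc3: +8 =82
r23=10111 pc4: +16 =98
r24=11000 pc2: +4 =102
r25=11001 pc3: +8 =110
r26=11010 pc3: +8 =118
r27=11011 pc4: +16 =134
r28=11100 pc3: +8 =142
r29=11101 pc4: +16 =158
r30=11110 pc4: +16 =174
r31=11111 pc5: +32 =206
r32=100000 pc1: +2 =208
r33=100001 pc2: +4 =212
r34=100010 pc2: +4 =216
r35=100011 pc3: +8 =224
r36=100100 pc2: +4 =228
r37=100101 pc3: +8 =236
r38=100110 pc3: +8 =244
r39=100111 pc4: +16 =260
r40=101000 pc2: +4 =264
r41=101001 pc3: +8 =272
r42=101010 pc3: +8 =280
r43=101011 pc4: +16 =296
r44=101100 pc3: +8 =304
r45=101101 pc4: +16 =320
r46=101110 pc4: +16 =336
r47=101111 pc5: +32 =368
r48=110000 pc2: +4 =372
r49=110001 pc3: +8 =380
r50=110010 pc3: +8 =388
r51=110011 pc4: +16 =404
r52=110100 pc3: +8 =412
r53=110101 pc4: +16 =428
r54=110110 pc4: +16 =444
r55=110111 pc5: +32 =476
r56=111000 pc3: +8 =484
r57=111001 pc4: +16 =500
r58=111010 pc4: +16 =516
r59=111011 pc5: +32 =548
r60=111100 pc4: +16 =564
r61=111101 pc5: +32 =596
r62=111110 pc5: +32 =628
r63=111111 pc6: +64 =692
r64=1000000 pc1: +2 =694
r65=1000001 pc2: +4 =698
r66=1000010 pc2: +4 =702
r67=1000011 pc3: +8 =710
r68=1000100 pc2: +4 =714
r69=1000101 pc3: +8 =722
r70=1000110 pc3: +8 =730
r71=1000111 pc4: +16 =746
r72=1001000 pc2: +4 =750
r73=1001001 pc3: +8 =758
r74=1001010 pc3: +8 =766
r75=1001011 pc4: +16 =782
r76=1001100 pc3: +8 =790
r77=1001101 pc4: +16 =806
r78=1001110 pc4: +16 =822
r79=1001111 pc5: +32 =854

Answer: 854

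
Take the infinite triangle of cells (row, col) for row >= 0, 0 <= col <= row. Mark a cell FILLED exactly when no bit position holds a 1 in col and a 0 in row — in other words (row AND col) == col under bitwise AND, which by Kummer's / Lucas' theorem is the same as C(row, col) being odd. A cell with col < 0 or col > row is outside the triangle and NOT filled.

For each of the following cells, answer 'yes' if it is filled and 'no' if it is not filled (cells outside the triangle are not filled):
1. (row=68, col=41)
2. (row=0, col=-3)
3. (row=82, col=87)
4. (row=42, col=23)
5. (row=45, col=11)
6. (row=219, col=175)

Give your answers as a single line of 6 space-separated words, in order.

(68,41): row=0b1000100, col=0b101001, row AND col = 0b0 = 0; 0 != 41 -> empty
(0,-3): col outside [0, 0] -> not filled
(82,87): col outside [0, 82] -> not filled
(42,23): row=0b101010, col=0b10111, row AND col = 0b10 = 2; 2 != 23 -> empty
(45,11): row=0b101101, col=0b1011, row AND col = 0b1001 = 9; 9 != 11 -> empty
(219,175): row=0b11011011, col=0b10101111, row AND col = 0b10001011 = 139; 139 != 175 -> empty

Answer: no no no no no no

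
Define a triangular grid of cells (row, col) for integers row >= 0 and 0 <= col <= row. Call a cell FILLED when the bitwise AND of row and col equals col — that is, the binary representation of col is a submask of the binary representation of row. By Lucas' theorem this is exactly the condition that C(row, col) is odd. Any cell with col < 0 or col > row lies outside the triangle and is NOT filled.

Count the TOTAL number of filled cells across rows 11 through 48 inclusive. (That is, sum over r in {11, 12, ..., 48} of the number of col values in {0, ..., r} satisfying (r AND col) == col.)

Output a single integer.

Answer: 372

Derivation:
r11=1011 pc3: +8 =8
r12=1100 pc2: +4 =12
r13=1101 pc3: +8 =20
r14=1110 pc3: +8 =28
r15=1111 pc4: +16 =44
r16=10000 pc1: +2 =46
r17=10001 pc2: +4 =50
r18=10010 pc2: +4 =54
r19=10011 pc3: +8 =62
r20=10100 pc2: +4 =66
r21=10101 pc3: +8 =74
r22=10110 pc3: +8 =82
r23=10111 pc4: +16 =98
r24=11000 pc2: +4 =102
r25=11001 pc3: +8 =110
r26=11010 pc3: +8 =118
r27=11011 pc4: +16 =134
r28=11100 pc3: +8 =142
r29=11101 pc4: +16 =158
r30=11110 pc4: +16 =174
r31=11111 pc5: +32 =206
r32=100000 pc1: +2 =208
r33=100001 pc2: +4 =212
r34=100010 pc2: +4 =216
r35=100011 pc3: +8 =224
r36=100100 pc2: +4 =228
r37=100101 pc3: +8 =236
r38=100110 pc3: +8 =244
r39=100111 pc4: +16 =260
r40=101000 pc2: +4 =264
r41=101001 pc3: +8 =272
r42=101010 pc3: +8 =280
r43=101011 pc4: +16 =296
r44=101100 pc3: +8 =304
r45=101101 pc4: +16 =320
r46=101110 pc4: +16 =336
r47=101111 pc5: +32 =368
r48=110000 pc2: +4 =372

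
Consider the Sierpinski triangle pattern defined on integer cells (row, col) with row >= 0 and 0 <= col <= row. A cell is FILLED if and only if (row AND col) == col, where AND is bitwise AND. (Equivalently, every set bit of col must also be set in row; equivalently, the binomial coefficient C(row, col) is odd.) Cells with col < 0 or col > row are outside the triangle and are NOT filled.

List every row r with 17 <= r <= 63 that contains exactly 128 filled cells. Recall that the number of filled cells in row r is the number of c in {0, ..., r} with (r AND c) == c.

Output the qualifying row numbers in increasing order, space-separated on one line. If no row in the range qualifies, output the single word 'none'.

Answer: none

Derivation:
Row r has 2^popcount(r) filled cells, so we need popcount(r) = log2(128) = 7.
Scan r = 17..63 and keep those with exactly 7 one-bits:
r=17=10001 popcount=2 -> skip
r=18=10010 popcount=2 -> skip
r=19=10011 popcount=3 -> skip
r=20=10100 popcount=2 -> skip
r=21=10101 popcount=3 -> skip
r=22=10110 popcount=3 -> skip
r=23=10111 popcount=4 -> skip
r=24=11000 popcount=2 -> skip
r=25=11001 popcount=3 -> skip
r=26=11010 popcount=3 -> skip
r=27=11011 popcount=4 -> skip
r=28=11100 popcount=3 -> skip
r=29=11101 popcount=4 -> skip
r=30=11110 popcount=4 -> skip
r=31=11111 popcount=5 -> skip
r=32=100000 popcount=1 -> skip
r=33=100001 popcount=2 -> skip
r=34=100010 popcount=2 -> skip
r=35=100011 popcount=3 -> skip
r=36=100100 popcount=2 -> skip
r=37=100101 popcount=3 -> skip
r=38=100110 popcount=3 -> skip
r=39=100111 popcount=4 -> skip
r=40=101000 popcount=2 -> skip
r=41=101001 popcount=3 -> skip
r=42=101010 popcount=3 -> skip
r=43=101011 popcount=4 -> skip
r=44=101100 popcount=3 -> skip
r=45=101101 popcount=4 -> skip
r=46=101110 popcount=4 -> skip
r=47=101111 popcount=5 -> skip
r=48=110000 popcount=2 -> skip
r=49=110001 popcount=3 -> skip
r=50=110010 popcount=3 -> skip
r=51=110011 popcount=4 -> skip
r=52=110100 popcount=3 -> skip
r=53=110101 popcount=4 -> skip
r=54=110110 popcount=4 -> skip
r=55=110111 popcount=5 -> skip
r=56=111000 popcount=3 -> skip
r=57=111001 popcount=4 -> skip
r=58=111010 popcount=4 -> skip
r=59=111011 popcount=5 -> skip
r=60=111100 popcount=4 -> skip
r=61=111101 popcount=5 -> skip
r=62=111110 popcount=5 -> skip
r=63=111111 popcount=6 -> skip
Kept rows: none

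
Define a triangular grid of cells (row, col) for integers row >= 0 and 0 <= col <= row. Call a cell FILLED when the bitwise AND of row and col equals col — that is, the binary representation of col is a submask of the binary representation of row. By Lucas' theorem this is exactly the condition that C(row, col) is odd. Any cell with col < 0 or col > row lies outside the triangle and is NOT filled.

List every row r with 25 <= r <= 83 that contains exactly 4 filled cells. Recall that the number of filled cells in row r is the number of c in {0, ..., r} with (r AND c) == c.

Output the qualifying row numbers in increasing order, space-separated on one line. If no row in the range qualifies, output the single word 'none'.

Row r has 2^popcount(r) filled cells, so we need popcount(r) = log2(4) = 2.
Scan r = 25..83 and keep those with exactly 2 one-bits:
r=25=11001 popcount=3 -> skip
r=26=11010 popcount=3 -> skip
r=27=11011 popcount=4 -> skip
r=28=11100 popcount=3 -> skip
r=29=11101 popcount=4 -> skip
r=30=11110 popcount=4 -> skip
r=31=11111 popcount=5 -> skip
r=32=100000 popcount=1 -> skip
r=33=100001 popcount=2 -> KEEP
r=34=100010 popcount=2 -> KEEP
r=35=100011 popcount=3 -> skip
r=36=100100 popcount=2 -> KEEP
r=37=100101 popcount=3 -> skip
r=38=100110 popcount=3 -> skip
r=39=100111 popcount=4 -> skip
r=40=101000 popcount=2 -> KEEP
r=41=101001 popcount=3 -> skip
r=42=101010 popcount=3 -> skip
r=43=101011 popcount=4 -> skip
r=44=101100 popcount=3 -> skip
r=45=101101 popcount=4 -> skip
r=46=101110 popcount=4 -> skip
r=47=101111 popcount=5 -> skip
r=48=110000 popcount=2 -> KEEP
r=49=110001 popcount=3 -> skip
r=50=110010 popcount=3 -> skip
r=51=110011 popcount=4 -> skip
r=52=110100 popcount=3 -> skip
r=53=110101 popcount=4 -> skip
r=54=110110 popcount=4 -> skip
r=55=110111 popcount=5 -> skip
r=56=111000 popcount=3 -> skip
r=57=111001 popcount=4 -> skip
r=58=111010 popcount=4 -> skip
r=59=111011 popcount=5 -> skip
r=60=111100 popcount=4 -> skip
r=61=111101 popcount=5 -> skip
r=62=111110 popcount=5 -> skip
r=63=111111 popcount=6 -> skip
r=64=1000000 popcount=1 -> skip
r=65=1000001 popcount=2 -> KEEP
r=66=1000010 popcount=2 -> KEEP
r=67=1000011 popcount=3 -> skip
r=68=1000100 popcount=2 -> KEEP
r=69=1000101 popcount=3 -> skip
r=70=1000110 popcount=3 -> skip
r=71=1000111 popcount=4 -> skip
r=72=1001000 popcount=2 -> KEEP
r=73=1001001 popcount=3 -> skip
r=74=1001010 popcount=3 -> skip
r=75=1001011 popcount=4 -> skip
r=76=1001100 popcount=3 -> skip
r=77=1001101 popcount=4 -> skip
r=78=1001110 popcount=4 -> skip
r=79=1001111 popcount=5 -> skip
r=80=1010000 popcount=2 -> KEEP
r=81=1010001 popcount=3 -> skip
r=82=1010010 popcount=3 -> skip
r=83=1010011 popcount=4 -> skip
Kept rows: 33 34 36 40 48 65 66 68 72 80

Answer: 33 34 36 40 48 65 66 68 72 80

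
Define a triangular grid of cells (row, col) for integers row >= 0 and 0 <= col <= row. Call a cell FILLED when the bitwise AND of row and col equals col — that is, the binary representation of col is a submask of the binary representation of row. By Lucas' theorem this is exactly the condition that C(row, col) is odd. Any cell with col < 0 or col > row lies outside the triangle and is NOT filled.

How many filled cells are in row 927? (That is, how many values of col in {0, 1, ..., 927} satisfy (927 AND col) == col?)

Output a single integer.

Answer: 256

Derivation:
927 in binary = 1110011111
popcount(927) = number of 1-bits in 1110011111 = 8
A col c satisfies (927 AND c) == c iff every set bit of c is also set in 927; each of the 8 set bits of 927 can independently be on or off in c.
count = 2^8 = 256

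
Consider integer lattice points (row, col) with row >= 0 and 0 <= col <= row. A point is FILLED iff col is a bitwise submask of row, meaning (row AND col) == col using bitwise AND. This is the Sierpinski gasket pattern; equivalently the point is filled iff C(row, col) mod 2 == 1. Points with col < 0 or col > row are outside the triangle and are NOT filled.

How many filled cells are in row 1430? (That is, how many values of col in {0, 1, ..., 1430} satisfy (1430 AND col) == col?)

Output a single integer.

Answer: 64

Derivation:
1430 in binary = 10110010110
popcount(1430) = number of 1-bits in 10110010110 = 6
A col c satisfies (1430 AND c) == c iff every set bit of c is also set in 1430; each of the 6 set bits of 1430 can independently be on or off in c.
count = 2^6 = 64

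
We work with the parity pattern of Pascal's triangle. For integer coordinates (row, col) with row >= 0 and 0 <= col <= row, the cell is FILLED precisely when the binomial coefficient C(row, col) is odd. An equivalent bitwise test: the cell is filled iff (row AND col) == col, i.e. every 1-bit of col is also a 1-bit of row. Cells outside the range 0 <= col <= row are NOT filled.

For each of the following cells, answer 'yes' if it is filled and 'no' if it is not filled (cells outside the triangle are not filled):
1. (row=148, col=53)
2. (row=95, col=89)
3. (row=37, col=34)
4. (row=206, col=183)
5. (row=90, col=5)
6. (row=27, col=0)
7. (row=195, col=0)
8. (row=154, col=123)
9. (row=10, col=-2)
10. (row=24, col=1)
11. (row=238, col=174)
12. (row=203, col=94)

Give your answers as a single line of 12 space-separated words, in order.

(148,53): row=0b10010100, col=0b110101, row AND col = 0b10100 = 20; 20 != 53 -> empty
(95,89): row=0b1011111, col=0b1011001, row AND col = 0b1011001 = 89; 89 == 89 -> filled
(37,34): row=0b100101, col=0b100010, row AND col = 0b100000 = 32; 32 != 34 -> empty
(206,183): row=0b11001110, col=0b10110111, row AND col = 0b10000110 = 134; 134 != 183 -> empty
(90,5): row=0b1011010, col=0b101, row AND col = 0b0 = 0; 0 != 5 -> empty
(27,0): row=0b11011, col=0b0, row AND col = 0b0 = 0; 0 == 0 -> filled
(195,0): row=0b11000011, col=0b0, row AND col = 0b0 = 0; 0 == 0 -> filled
(154,123): row=0b10011010, col=0b1111011, row AND col = 0b11010 = 26; 26 != 123 -> empty
(10,-2): col outside [0, 10] -> not filled
(24,1): row=0b11000, col=0b1, row AND col = 0b0 = 0; 0 != 1 -> empty
(238,174): row=0b11101110, col=0b10101110, row AND col = 0b10101110 = 174; 174 == 174 -> filled
(203,94): row=0b11001011, col=0b1011110, row AND col = 0b1001010 = 74; 74 != 94 -> empty

Answer: no yes no no no yes yes no no no yes no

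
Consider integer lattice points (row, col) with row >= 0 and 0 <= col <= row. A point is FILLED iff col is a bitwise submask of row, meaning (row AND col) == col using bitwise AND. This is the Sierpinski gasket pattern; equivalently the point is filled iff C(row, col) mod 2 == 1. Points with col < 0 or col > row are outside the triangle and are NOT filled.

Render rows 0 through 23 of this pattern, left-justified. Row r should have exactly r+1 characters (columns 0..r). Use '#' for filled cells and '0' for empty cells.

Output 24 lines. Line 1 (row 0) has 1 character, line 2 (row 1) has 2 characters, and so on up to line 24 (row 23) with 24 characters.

Answer: #
##
#0#
####
#000#
##00##
#0#0#0#
########
#0000000#
##000000##
#0#00000#0#
####0000####
#000#000#000#
##00##00##00##
#0#0#0#0#0#0#0#
################
#000000000000000#
##00000000000000##
#0#0000000000000#0#
####000000000000####
#000#00000000000#000#
##00##0000000000##00##
#0#0#0#000000000#0#0#0#
########00000000########

Derivation:
r0=0: #
r1=1: ##
r2=10: #0#
r3=11: ####
r4=100: #000#
r5=101: ##00##
r6=110: #0#0#0#
r7=111: ########
r8=1000: #0000000#
r9=1001: ##000000##
r10=1010: #0#00000#0#
r11=1011: ####0000####
r12=1100: #000#000#000#
r13=1101: ##00##00##00##
r14=1110: #0#0#0#0#0#0#0#
r15=1111: ################
r16=10000: #000000000000000#
r17=10001: ##00000000000000##
r18=10010: #0#0000000000000#0#
r19=10011: ####000000000000####
r20=10100: #000#00000000000#000#
r21=10101: ##00##0000000000##00##
r22=10110: #0#0#0#000000000#0#0#0#
r23=10111: ########00000000########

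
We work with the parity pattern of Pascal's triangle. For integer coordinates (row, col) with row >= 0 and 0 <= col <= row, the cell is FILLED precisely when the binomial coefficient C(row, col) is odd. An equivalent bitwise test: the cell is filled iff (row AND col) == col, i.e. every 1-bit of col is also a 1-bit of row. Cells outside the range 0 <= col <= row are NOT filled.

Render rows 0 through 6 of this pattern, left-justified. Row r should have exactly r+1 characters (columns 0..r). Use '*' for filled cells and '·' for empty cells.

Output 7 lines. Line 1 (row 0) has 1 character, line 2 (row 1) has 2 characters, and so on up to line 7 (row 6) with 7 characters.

Answer: *
**
*·*
****
*···*
**··**
*·*·*·*

Derivation:
r0=0: *
r1=1: **
r2=10: *·*
r3=11: ****
r4=100: *···*
r5=101: **··**
r6=110: *·*·*·*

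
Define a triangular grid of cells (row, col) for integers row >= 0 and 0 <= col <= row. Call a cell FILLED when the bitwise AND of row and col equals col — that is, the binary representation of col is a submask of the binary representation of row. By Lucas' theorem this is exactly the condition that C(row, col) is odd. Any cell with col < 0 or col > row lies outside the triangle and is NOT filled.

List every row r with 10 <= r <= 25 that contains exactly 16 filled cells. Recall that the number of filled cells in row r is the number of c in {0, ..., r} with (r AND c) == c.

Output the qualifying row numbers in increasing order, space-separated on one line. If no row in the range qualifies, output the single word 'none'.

Row r has 2^popcount(r) filled cells, so we need popcount(r) = log2(16) = 4.
Scan r = 10..25 and keep those with exactly 4 one-bits:
r=10=1010 popcount=2 -> skip
r=11=1011 popcount=3 -> skip
r=12=1100 popcount=2 -> skip
r=13=1101 popcount=3 -> skip
r=14=1110 popcount=3 -> skip
r=15=1111 popcount=4 -> KEEP
r=16=10000 popcount=1 -> skip
r=17=10001 popcount=2 -> skip
r=18=10010 popcount=2 -> skip
r=19=10011 popcount=3 -> skip
r=20=10100 popcount=2 -> skip
r=21=10101 popcount=3 -> skip
r=22=10110 popcount=3 -> skip
r=23=10111 popcount=4 -> KEEP
r=24=11000 popcount=2 -> skip
r=25=11001 popcount=3 -> skip
Kept rows: 15 23

Answer: 15 23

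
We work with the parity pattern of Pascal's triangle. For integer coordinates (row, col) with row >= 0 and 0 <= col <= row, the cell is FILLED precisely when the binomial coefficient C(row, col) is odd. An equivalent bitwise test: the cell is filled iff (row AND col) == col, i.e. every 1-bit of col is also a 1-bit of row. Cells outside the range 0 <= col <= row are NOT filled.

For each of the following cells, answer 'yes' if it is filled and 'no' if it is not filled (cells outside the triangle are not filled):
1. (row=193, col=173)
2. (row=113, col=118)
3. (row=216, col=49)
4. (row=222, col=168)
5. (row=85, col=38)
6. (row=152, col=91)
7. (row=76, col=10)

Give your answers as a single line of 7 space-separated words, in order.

Answer: no no no no no no no

Derivation:
(193,173): row=0b11000001, col=0b10101101, row AND col = 0b10000001 = 129; 129 != 173 -> empty
(113,118): col outside [0, 113] -> not filled
(216,49): row=0b11011000, col=0b110001, row AND col = 0b10000 = 16; 16 != 49 -> empty
(222,168): row=0b11011110, col=0b10101000, row AND col = 0b10001000 = 136; 136 != 168 -> empty
(85,38): row=0b1010101, col=0b100110, row AND col = 0b100 = 4; 4 != 38 -> empty
(152,91): row=0b10011000, col=0b1011011, row AND col = 0b11000 = 24; 24 != 91 -> empty
(76,10): row=0b1001100, col=0b1010, row AND col = 0b1000 = 8; 8 != 10 -> empty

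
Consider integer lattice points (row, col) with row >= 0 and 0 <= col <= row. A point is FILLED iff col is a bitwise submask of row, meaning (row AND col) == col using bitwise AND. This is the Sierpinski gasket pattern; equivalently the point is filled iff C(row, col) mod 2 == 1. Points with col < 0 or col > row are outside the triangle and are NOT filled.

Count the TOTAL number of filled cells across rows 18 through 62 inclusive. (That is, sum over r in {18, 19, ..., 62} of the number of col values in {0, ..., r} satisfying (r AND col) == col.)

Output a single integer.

r18=10010 pc2: +4 =4
r19=10011 pc3: +8 =12
r20=10100 pc2: +4 =16
r21=10101 pc3: +8 =24
r22=10110 pc3: +8 =32
r23=10111 pc4: +16 =48
r24=11000 pc2: +4 =52
r25=11001 pc3: +8 =60
r26=11010 pc3: +8 =68
r27=11011 pc4: +16 =84
r28=11100 pc3: +8 =92
r29=11101 pc4: +16 =108
r30=11110 pc4: +16 =124
r31=11111 pc5: +32 =156
r32=100000 pc1: +2 =158
r33=100001 pc2: +4 =162
r34=100010 pc2: +4 =166
r35=100011 pc3: +8 =174
r36=100100 pc2: +4 =178
r37=100101 pc3: +8 =186
r38=100110 pc3: +8 =194
r39=100111 pc4: +16 =210
r40=101000 pc2: +4 =214
r41=101001 pc3: +8 =222
r42=101010 pc3: +8 =230
r43=101011 pc4: +16 =246
r44=101100 pc3: +8 =254
r45=101101 pc4: +16 =270
r46=101110 pc4: +16 =286
r47=101111 pc5: +32 =318
r48=110000 pc2: +4 =322
r49=110001 pc3: +8 =330
r50=110010 pc3: +8 =338
r51=110011 pc4: +16 =354
r52=110100 pc3: +8 =362
r53=110101 pc4: +16 =378
r54=110110 pc4: +16 =394
r55=110111 pc5: +32 =426
r56=111000 pc3: +8 =434
r57=111001 pc4: +16 =450
r58=111010 pc4: +16 =466
r59=111011 pc5: +32 =498
r60=111100 pc4: +16 =514
r61=111101 pc5: +32 =546
r62=111110 pc5: +32 =578

Answer: 578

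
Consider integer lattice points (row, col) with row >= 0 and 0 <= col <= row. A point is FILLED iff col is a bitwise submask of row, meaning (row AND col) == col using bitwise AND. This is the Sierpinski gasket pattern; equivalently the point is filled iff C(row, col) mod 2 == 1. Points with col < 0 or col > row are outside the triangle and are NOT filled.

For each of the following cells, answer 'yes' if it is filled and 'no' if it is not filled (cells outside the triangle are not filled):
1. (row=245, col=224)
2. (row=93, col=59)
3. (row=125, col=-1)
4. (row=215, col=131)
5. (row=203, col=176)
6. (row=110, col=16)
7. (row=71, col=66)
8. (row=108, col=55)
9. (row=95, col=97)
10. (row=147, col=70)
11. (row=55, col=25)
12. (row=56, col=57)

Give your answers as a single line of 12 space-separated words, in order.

Answer: yes no no yes no no yes no no no no no

Derivation:
(245,224): row=0b11110101, col=0b11100000, row AND col = 0b11100000 = 224; 224 == 224 -> filled
(93,59): row=0b1011101, col=0b111011, row AND col = 0b11001 = 25; 25 != 59 -> empty
(125,-1): col outside [0, 125] -> not filled
(215,131): row=0b11010111, col=0b10000011, row AND col = 0b10000011 = 131; 131 == 131 -> filled
(203,176): row=0b11001011, col=0b10110000, row AND col = 0b10000000 = 128; 128 != 176 -> empty
(110,16): row=0b1101110, col=0b10000, row AND col = 0b0 = 0; 0 != 16 -> empty
(71,66): row=0b1000111, col=0b1000010, row AND col = 0b1000010 = 66; 66 == 66 -> filled
(108,55): row=0b1101100, col=0b110111, row AND col = 0b100100 = 36; 36 != 55 -> empty
(95,97): col outside [0, 95] -> not filled
(147,70): row=0b10010011, col=0b1000110, row AND col = 0b10 = 2; 2 != 70 -> empty
(55,25): row=0b110111, col=0b11001, row AND col = 0b10001 = 17; 17 != 25 -> empty
(56,57): col outside [0, 56] -> not filled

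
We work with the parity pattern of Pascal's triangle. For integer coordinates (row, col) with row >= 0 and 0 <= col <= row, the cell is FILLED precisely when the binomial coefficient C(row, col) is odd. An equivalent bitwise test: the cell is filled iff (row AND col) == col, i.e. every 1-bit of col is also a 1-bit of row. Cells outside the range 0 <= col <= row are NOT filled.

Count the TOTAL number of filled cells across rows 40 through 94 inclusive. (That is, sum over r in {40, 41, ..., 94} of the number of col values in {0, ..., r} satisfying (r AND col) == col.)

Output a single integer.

Answer: 854

Derivation:
r40=101000 pc2: +4 =4
r41=101001 pc3: +8 =12
r42=101010 pc3: +8 =20
r43=101011 pc4: +16 =36
r44=101100 pc3: +8 =44
r45=101101 pc4: +16 =60
r46=101110 pc4: +16 =76
r47=101111 pc5: +32 =108
r48=110000 pc2: +4 =112
r49=110001 pc3: +8 =120
r50=110010 pc3: +8 =128
r51=110011 pc4: +16 =144
r52=110100 pc3: +8 =152
r53=110101 pc4: +16 =168
r54=110110 pc4: +16 =184
r55=110111 pc5: +32 =216
r56=111000 pc3: +8 =224
r57=111001 pc4: +16 =240
r58=111010 pc4: +16 =256
r59=111011 pc5: +32 =288
r60=111100 pc4: +16 =304
r61=111101 pc5: +32 =336
r62=111110 pc5: +32 =368
r63=111111 pc6: +64 =432
r64=1000000 pc1: +2 =434
r65=1000001 pc2: +4 =438
r66=1000010 pc2: +4 =442
r67=1000011 pc3: +8 =450
r68=1000100 pc2: +4 =454
r69=1000101 pc3: +8 =462
r70=1000110 pc3: +8 =470
r71=1000111 pc4: +16 =486
r72=1001000 pc2: +4 =490
r73=1001001 pc3: +8 =498
r74=1001010 pc3: +8 =506
r75=1001011 pc4: +16 =522
r76=1001100 pc3: +8 =530
r77=1001101 pc4: +16 =546
r78=1001110 pc4: +16 =562
r79=1001111 pc5: +32 =594
r80=1010000 pc2: +4 =598
r81=1010001 pc3: +8 =606
r82=1010010 pc3: +8 =614
r83=1010011 pc4: +16 =630
r84=1010100 pc3: +8 =638
r85=1010101 pc4: +16 =654
r86=1010110 pc4: +16 =670
r87=1010111 pc5: +32 =702
r88=1011000 pc3: +8 =710
r89=1011001 pc4: +16 =726
r90=1011010 pc4: +16 =742
r91=1011011 pc5: +32 =774
r92=1011100 pc4: +16 =790
r93=1011101 pc5: +32 =822
r94=1011110 pc5: +32 =854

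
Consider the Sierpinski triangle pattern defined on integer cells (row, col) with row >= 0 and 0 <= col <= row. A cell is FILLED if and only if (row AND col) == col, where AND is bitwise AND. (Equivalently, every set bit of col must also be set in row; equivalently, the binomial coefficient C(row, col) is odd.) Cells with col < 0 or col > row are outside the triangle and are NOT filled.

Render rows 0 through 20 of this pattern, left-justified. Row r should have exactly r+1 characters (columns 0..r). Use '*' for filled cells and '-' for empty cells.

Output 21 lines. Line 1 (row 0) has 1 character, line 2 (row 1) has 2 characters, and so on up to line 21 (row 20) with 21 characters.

Answer: *
**
*-*
****
*---*
**--**
*-*-*-*
********
*-------*
**------**
*-*-----*-*
****----****
*---*---*---*
**--**--**--**
*-*-*-*-*-*-*-*
****************
*---------------*
**--------------**
*-*-------------*-*
****------------****
*---*-----------*---*

Derivation:
r0=0: *
r1=1: **
r2=10: *-*
r3=11: ****
r4=100: *---*
r5=101: **--**
r6=110: *-*-*-*
r7=111: ********
r8=1000: *-------*
r9=1001: **------**
r10=1010: *-*-----*-*
r11=1011: ****----****
r12=1100: *---*---*---*
r13=1101: **--**--**--**
r14=1110: *-*-*-*-*-*-*-*
r15=1111: ****************
r16=10000: *---------------*
r17=10001: **--------------**
r18=10010: *-*-------------*-*
r19=10011: ****------------****
r20=10100: *---*-----------*---*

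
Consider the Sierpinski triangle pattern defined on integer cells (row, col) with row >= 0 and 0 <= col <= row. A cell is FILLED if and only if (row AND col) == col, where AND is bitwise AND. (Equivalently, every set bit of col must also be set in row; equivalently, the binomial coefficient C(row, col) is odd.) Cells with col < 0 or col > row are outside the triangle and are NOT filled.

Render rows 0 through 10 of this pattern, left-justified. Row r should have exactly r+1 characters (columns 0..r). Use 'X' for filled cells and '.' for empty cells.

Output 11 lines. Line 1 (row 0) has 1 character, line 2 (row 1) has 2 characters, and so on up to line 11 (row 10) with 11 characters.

r0=0: X
r1=1: XX
r2=10: X.X
r3=11: XXXX
r4=100: X...X
r5=101: XX..XX
r6=110: X.X.X.X
r7=111: XXXXXXXX
r8=1000: X.......X
r9=1001: XX......XX
r10=1010: X.X.....X.X

Answer: X
XX
X.X
XXXX
X...X
XX..XX
X.X.X.X
XXXXXXXX
X.......X
XX......XX
X.X.....X.X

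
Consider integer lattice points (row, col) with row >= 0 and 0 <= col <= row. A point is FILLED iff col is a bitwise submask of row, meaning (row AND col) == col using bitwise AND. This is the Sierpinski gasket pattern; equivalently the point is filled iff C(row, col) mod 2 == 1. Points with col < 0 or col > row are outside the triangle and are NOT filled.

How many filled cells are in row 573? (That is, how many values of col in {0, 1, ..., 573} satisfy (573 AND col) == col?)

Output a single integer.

Answer: 64

Derivation:
573 in binary = 1000111101
popcount(573) = number of 1-bits in 1000111101 = 6
A col c satisfies (573 AND c) == c iff every set bit of c is also set in 573; each of the 6 set bits of 573 can independently be on or off in c.
count = 2^6 = 64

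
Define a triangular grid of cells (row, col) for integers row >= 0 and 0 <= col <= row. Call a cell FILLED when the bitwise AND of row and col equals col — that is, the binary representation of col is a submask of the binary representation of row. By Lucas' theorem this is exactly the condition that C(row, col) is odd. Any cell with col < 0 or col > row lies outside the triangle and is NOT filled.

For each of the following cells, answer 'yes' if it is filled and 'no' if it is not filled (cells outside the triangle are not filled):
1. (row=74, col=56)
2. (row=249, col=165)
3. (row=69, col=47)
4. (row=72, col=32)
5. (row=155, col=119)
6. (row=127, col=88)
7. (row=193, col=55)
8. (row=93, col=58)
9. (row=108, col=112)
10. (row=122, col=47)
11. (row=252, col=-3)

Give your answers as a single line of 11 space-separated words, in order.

(74,56): row=0b1001010, col=0b111000, row AND col = 0b1000 = 8; 8 != 56 -> empty
(249,165): row=0b11111001, col=0b10100101, row AND col = 0b10100001 = 161; 161 != 165 -> empty
(69,47): row=0b1000101, col=0b101111, row AND col = 0b101 = 5; 5 != 47 -> empty
(72,32): row=0b1001000, col=0b100000, row AND col = 0b0 = 0; 0 != 32 -> empty
(155,119): row=0b10011011, col=0b1110111, row AND col = 0b10011 = 19; 19 != 119 -> empty
(127,88): row=0b1111111, col=0b1011000, row AND col = 0b1011000 = 88; 88 == 88 -> filled
(193,55): row=0b11000001, col=0b110111, row AND col = 0b1 = 1; 1 != 55 -> empty
(93,58): row=0b1011101, col=0b111010, row AND col = 0b11000 = 24; 24 != 58 -> empty
(108,112): col outside [0, 108] -> not filled
(122,47): row=0b1111010, col=0b101111, row AND col = 0b101010 = 42; 42 != 47 -> empty
(252,-3): col outside [0, 252] -> not filled

Answer: no no no no no yes no no no no no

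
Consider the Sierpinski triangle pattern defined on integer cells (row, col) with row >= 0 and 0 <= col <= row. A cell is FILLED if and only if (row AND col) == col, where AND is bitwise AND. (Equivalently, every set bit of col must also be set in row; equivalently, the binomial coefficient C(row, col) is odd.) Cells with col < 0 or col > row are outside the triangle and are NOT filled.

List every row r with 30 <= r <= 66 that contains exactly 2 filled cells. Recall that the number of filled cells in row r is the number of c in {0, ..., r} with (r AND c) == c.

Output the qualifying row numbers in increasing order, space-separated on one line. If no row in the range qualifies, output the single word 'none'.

Row r has 2^popcount(r) filled cells, so we need popcount(r) = log2(2) = 1.
Scan r = 30..66 and keep those with exactly 1 one-bits:
r=30=11110 popcount=4 -> skip
r=31=11111 popcount=5 -> skip
r=32=100000 popcount=1 -> KEEP
r=33=100001 popcount=2 -> skip
r=34=100010 popcount=2 -> skip
r=35=100011 popcount=3 -> skip
r=36=100100 popcount=2 -> skip
r=37=100101 popcount=3 -> skip
r=38=100110 popcount=3 -> skip
r=39=100111 popcount=4 -> skip
r=40=101000 popcount=2 -> skip
r=41=101001 popcount=3 -> skip
r=42=101010 popcount=3 -> skip
r=43=101011 popcount=4 -> skip
r=44=101100 popcount=3 -> skip
r=45=101101 popcount=4 -> skip
r=46=101110 popcount=4 -> skip
r=47=101111 popcount=5 -> skip
r=48=110000 popcount=2 -> skip
r=49=110001 popcount=3 -> skip
r=50=110010 popcount=3 -> skip
r=51=110011 popcount=4 -> skip
r=52=110100 popcount=3 -> skip
r=53=110101 popcount=4 -> skip
r=54=110110 popcount=4 -> skip
r=55=110111 popcount=5 -> skip
r=56=111000 popcount=3 -> skip
r=57=111001 popcount=4 -> skip
r=58=111010 popcount=4 -> skip
r=59=111011 popcount=5 -> skip
r=60=111100 popcount=4 -> skip
r=61=111101 popcount=5 -> skip
r=62=111110 popcount=5 -> skip
r=63=111111 popcount=6 -> skip
r=64=1000000 popcount=1 -> KEEP
r=65=1000001 popcount=2 -> skip
r=66=1000010 popcount=2 -> skip
Kept rows: 32 64

Answer: 32 64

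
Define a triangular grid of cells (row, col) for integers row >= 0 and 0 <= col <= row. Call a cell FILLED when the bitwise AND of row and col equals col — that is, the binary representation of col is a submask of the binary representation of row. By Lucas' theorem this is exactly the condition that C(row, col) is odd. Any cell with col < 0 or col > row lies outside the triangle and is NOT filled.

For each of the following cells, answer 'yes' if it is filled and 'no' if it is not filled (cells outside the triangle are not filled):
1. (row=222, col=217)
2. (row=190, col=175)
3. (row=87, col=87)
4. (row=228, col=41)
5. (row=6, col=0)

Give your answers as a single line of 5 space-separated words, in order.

Answer: no no yes no yes

Derivation:
(222,217): row=0b11011110, col=0b11011001, row AND col = 0b11011000 = 216; 216 != 217 -> empty
(190,175): row=0b10111110, col=0b10101111, row AND col = 0b10101110 = 174; 174 != 175 -> empty
(87,87): row=0b1010111, col=0b1010111, row AND col = 0b1010111 = 87; 87 == 87 -> filled
(228,41): row=0b11100100, col=0b101001, row AND col = 0b100000 = 32; 32 != 41 -> empty
(6,0): row=0b110, col=0b0, row AND col = 0b0 = 0; 0 == 0 -> filled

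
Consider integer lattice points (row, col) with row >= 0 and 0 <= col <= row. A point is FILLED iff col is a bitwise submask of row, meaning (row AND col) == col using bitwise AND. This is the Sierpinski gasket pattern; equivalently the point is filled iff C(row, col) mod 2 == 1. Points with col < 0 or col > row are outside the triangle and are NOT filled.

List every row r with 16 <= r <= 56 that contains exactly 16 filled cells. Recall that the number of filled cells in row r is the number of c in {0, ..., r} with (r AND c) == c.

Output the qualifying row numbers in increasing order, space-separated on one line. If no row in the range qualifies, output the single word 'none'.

Row r has 2^popcount(r) filled cells, so we need popcount(r) = log2(16) = 4.
Scan r = 16..56 and keep those with exactly 4 one-bits:
r=16=10000 popcount=1 -> skip
r=17=10001 popcount=2 -> skip
r=18=10010 popcount=2 -> skip
r=19=10011 popcount=3 -> skip
r=20=10100 popcount=2 -> skip
r=21=10101 popcount=3 -> skip
r=22=10110 popcount=3 -> skip
r=23=10111 popcount=4 -> KEEP
r=24=11000 popcount=2 -> skip
r=25=11001 popcount=3 -> skip
r=26=11010 popcount=3 -> skip
r=27=11011 popcount=4 -> KEEP
r=28=11100 popcount=3 -> skip
r=29=11101 popcount=4 -> KEEP
r=30=11110 popcount=4 -> KEEP
r=31=11111 popcount=5 -> skip
r=32=100000 popcount=1 -> skip
r=33=100001 popcount=2 -> skip
r=34=100010 popcount=2 -> skip
r=35=100011 popcount=3 -> skip
r=36=100100 popcount=2 -> skip
r=37=100101 popcount=3 -> skip
r=38=100110 popcount=3 -> skip
r=39=100111 popcount=4 -> KEEP
r=40=101000 popcount=2 -> skip
r=41=101001 popcount=3 -> skip
r=42=101010 popcount=3 -> skip
r=43=101011 popcount=4 -> KEEP
r=44=101100 popcount=3 -> skip
r=45=101101 popcount=4 -> KEEP
r=46=101110 popcount=4 -> KEEP
r=47=101111 popcount=5 -> skip
r=48=110000 popcount=2 -> skip
r=49=110001 popcount=3 -> skip
r=50=110010 popcount=3 -> skip
r=51=110011 popcount=4 -> KEEP
r=52=110100 popcount=3 -> skip
r=53=110101 popcount=4 -> KEEP
r=54=110110 popcount=4 -> KEEP
r=55=110111 popcount=5 -> skip
r=56=111000 popcount=3 -> skip
Kept rows: 23 27 29 30 39 43 45 46 51 53 54

Answer: 23 27 29 30 39 43 45 46 51 53 54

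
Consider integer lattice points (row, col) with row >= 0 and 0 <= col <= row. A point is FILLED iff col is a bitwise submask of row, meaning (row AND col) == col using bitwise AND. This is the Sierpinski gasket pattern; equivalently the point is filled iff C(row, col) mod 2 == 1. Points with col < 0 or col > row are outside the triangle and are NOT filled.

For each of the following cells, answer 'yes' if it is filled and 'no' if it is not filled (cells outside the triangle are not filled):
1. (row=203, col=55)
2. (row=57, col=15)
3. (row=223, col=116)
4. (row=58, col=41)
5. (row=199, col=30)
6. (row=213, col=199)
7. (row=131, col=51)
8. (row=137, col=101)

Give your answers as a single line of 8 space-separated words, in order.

Answer: no no no no no no no no

Derivation:
(203,55): row=0b11001011, col=0b110111, row AND col = 0b11 = 3; 3 != 55 -> empty
(57,15): row=0b111001, col=0b1111, row AND col = 0b1001 = 9; 9 != 15 -> empty
(223,116): row=0b11011111, col=0b1110100, row AND col = 0b1010100 = 84; 84 != 116 -> empty
(58,41): row=0b111010, col=0b101001, row AND col = 0b101000 = 40; 40 != 41 -> empty
(199,30): row=0b11000111, col=0b11110, row AND col = 0b110 = 6; 6 != 30 -> empty
(213,199): row=0b11010101, col=0b11000111, row AND col = 0b11000101 = 197; 197 != 199 -> empty
(131,51): row=0b10000011, col=0b110011, row AND col = 0b11 = 3; 3 != 51 -> empty
(137,101): row=0b10001001, col=0b1100101, row AND col = 0b1 = 1; 1 != 101 -> empty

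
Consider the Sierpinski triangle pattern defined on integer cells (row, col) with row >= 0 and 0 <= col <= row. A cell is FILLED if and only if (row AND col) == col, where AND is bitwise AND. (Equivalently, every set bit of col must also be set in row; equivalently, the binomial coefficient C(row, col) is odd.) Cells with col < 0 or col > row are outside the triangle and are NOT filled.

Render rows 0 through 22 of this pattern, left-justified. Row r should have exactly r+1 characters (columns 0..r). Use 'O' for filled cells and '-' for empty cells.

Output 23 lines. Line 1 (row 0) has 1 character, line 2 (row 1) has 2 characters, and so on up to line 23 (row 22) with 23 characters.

Answer: O
OO
O-O
OOOO
O---O
OO--OO
O-O-O-O
OOOOOOOO
O-------O
OO------OO
O-O-----O-O
OOOO----OOOO
O---O---O---O
OO--OO--OO--OO
O-O-O-O-O-O-O-O
OOOOOOOOOOOOOOOO
O---------------O
OO--------------OO
O-O-------------O-O
OOOO------------OOOO
O---O-----------O---O
OO--OO----------OO--OO
O-O-O-O---------O-O-O-O

Derivation:
r0=0: O
r1=1: OO
r2=10: O-O
r3=11: OOOO
r4=100: O---O
r5=101: OO--OO
r6=110: O-O-O-O
r7=111: OOOOOOOO
r8=1000: O-------O
r9=1001: OO------OO
r10=1010: O-O-----O-O
r11=1011: OOOO----OOOO
r12=1100: O---O---O---O
r13=1101: OO--OO--OO--OO
r14=1110: O-O-O-O-O-O-O-O
r15=1111: OOOOOOOOOOOOOOOO
r16=10000: O---------------O
r17=10001: OO--------------OO
r18=10010: O-O-------------O-O
r19=10011: OOOO------------OOOO
r20=10100: O---O-----------O---O
r21=10101: OO--OO----------OO--OO
r22=10110: O-O-O-O---------O-O-O-O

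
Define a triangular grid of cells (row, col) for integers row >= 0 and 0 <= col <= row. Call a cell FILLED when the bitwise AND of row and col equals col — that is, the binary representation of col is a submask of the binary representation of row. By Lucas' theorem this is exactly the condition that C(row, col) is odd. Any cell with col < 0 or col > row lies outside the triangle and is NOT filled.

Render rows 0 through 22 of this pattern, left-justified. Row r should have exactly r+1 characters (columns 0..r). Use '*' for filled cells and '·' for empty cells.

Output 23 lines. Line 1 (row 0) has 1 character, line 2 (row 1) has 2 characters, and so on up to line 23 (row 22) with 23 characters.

r0=0: *
r1=1: **
r2=10: *·*
r3=11: ****
r4=100: *···*
r5=101: **··**
r6=110: *·*·*·*
r7=111: ********
r8=1000: *·······*
r9=1001: **······**
r10=1010: *·*·····*·*
r11=1011: ****····****
r12=1100: *···*···*···*
r13=1101: **··**··**··**
r14=1110: *·*·*·*·*·*·*·*
r15=1111: ****************
r16=10000: *···············*
r17=10001: **··············**
r18=10010: *·*·············*·*
r19=10011: ****············****
r20=10100: *···*···········*···*
r21=10101: **··**··········**··**
r22=10110: *·*·*·*·········*·*·*·*

Answer: *
**
*·*
****
*···*
**··**
*·*·*·*
********
*·······*
**······**
*·*·····*·*
****····****
*···*···*···*
**··**··**··**
*·*·*·*·*·*·*·*
****************
*···············*
**··············**
*·*·············*·*
****············****
*···*···········*···*
**··**··········**··**
*·*·*·*·········*·*·*·*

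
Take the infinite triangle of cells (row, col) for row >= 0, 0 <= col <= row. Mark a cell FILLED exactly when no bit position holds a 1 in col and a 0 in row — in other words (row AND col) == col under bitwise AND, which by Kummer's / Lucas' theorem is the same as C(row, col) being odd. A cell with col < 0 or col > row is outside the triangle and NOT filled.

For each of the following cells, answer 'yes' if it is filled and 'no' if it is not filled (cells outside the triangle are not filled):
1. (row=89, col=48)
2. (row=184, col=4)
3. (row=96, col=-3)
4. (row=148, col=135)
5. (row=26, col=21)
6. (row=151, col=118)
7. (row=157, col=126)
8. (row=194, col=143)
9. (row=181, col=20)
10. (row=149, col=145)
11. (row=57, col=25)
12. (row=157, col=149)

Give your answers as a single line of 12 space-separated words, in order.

Answer: no no no no no no no no yes yes yes yes

Derivation:
(89,48): row=0b1011001, col=0b110000, row AND col = 0b10000 = 16; 16 != 48 -> empty
(184,4): row=0b10111000, col=0b100, row AND col = 0b0 = 0; 0 != 4 -> empty
(96,-3): col outside [0, 96] -> not filled
(148,135): row=0b10010100, col=0b10000111, row AND col = 0b10000100 = 132; 132 != 135 -> empty
(26,21): row=0b11010, col=0b10101, row AND col = 0b10000 = 16; 16 != 21 -> empty
(151,118): row=0b10010111, col=0b1110110, row AND col = 0b10110 = 22; 22 != 118 -> empty
(157,126): row=0b10011101, col=0b1111110, row AND col = 0b11100 = 28; 28 != 126 -> empty
(194,143): row=0b11000010, col=0b10001111, row AND col = 0b10000010 = 130; 130 != 143 -> empty
(181,20): row=0b10110101, col=0b10100, row AND col = 0b10100 = 20; 20 == 20 -> filled
(149,145): row=0b10010101, col=0b10010001, row AND col = 0b10010001 = 145; 145 == 145 -> filled
(57,25): row=0b111001, col=0b11001, row AND col = 0b11001 = 25; 25 == 25 -> filled
(157,149): row=0b10011101, col=0b10010101, row AND col = 0b10010101 = 149; 149 == 149 -> filled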